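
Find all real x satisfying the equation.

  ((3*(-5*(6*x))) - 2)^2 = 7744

Step 1. [((3*(-5*(6*x))) - 2)^2 = 7744] √ both sides: 7744 ≥ 0 gives two branches. So sqrt: (3*(-5*(6*x))) - 2 = 88 or -88.
Step 2. [(3*(-5*(6*x))) - 2 = 88 or -88] -2 is outermost — add 2 both sides. So sub: 3*(-5*(6*x)) = 90 or -86.
Step 3. [3*(-5*(6*x)) = 90 or -86] 3 out front; divide by 3. So div: -5*(6*x) = 30 or -86/3.
Step 4. [-5*(6*x) = 30 or -86/3] LHS = -5·(…); ÷-5 both sides, so div: 6*x = -6 or 86/15.
Step 5. [6*x = -6 or 86/15] 6·(inner) — divide through by 6 ⇒ div: x = -1 or 43/45.

Answer: x ∈ {-1, 43/45}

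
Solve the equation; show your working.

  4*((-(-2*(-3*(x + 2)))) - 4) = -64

Step 1. [4*((-(-2*(-3*(x + 2)))) - 4) = -64] 4·(inner) — divide through by 4 ⇒ div: (-(-2*(-3*(x + 2)))) - 4 = -16.
Step 2. [(-(-2*(-3*(x + 2)))) - 4 = -16] -4 is outermost — add 4 both sides, so sub: -(-2*(-3*(x + 2))) = -12.
Step 3. [-(-2*(-3*(x + 2))) = -12] flip signs both sides. So neg: -2*(-3*(x + 2)) = 12.
Step 4. [-2*(-3*(x + 2)) = 12] -2 out front; divide by -2, so div: -3*(x + 2) = -6.
Step 5. [-3*(x + 2) = -6] divide by the outer -3 ⇒ div: x + 2 = 2.
Step 6. [x + 2 = 2] +2 is outermost — subtract 2 both sides, so sub: x = 0.

Answer: x ∈ {0}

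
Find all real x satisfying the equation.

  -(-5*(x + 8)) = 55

Step 1. [-(-5*(x + 8)) = 55] LHS negated; negate both sides ⇒ neg: -5*(x + 8) = -55.
Step 2. [-5*(x + 8) = -55] -5·(inner) — divide through by -5. So div: x + 8 = 11.
Step 3. [x + 8 = 11] the outer +8 inverts by subtracting 8, so sub: x = 3.

Answer: x ∈ {3}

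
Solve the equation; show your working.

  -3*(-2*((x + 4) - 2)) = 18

Step 1. [-3*(-2*((x + 4) - 2)) = 18] -3 out front; divide by -3, so div: -2*((x + 4) - 2) = -6.
Step 2. [-2*((x + 4) - 2) = -6] leading coefficient -2: divide by -2 ⇒ div: (x + 4) - 2 = 3.
Step 3. [(x + 4) - 2 = 3] add 2: x sits inside (… - 2) ⇒ sub: x + 4 = 5.
Step 4. [x + 4 = 5] the outer +4 inverts by subtracting 4 ⇒ sub: x = 1.

Answer: x ∈ {1}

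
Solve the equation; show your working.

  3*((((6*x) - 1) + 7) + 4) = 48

Step 1. [3*((((6*x) - 1) + 7) + 4) = 48] leading coefficient 3: divide by 3 ⇒ div: (((6*x) - 1) + 7) + 4 = 16.
Step 2. [(((6*x) - 1) + 7) + 4 = 16] the outer +4 inverts by subtracting 4, so sub: ((6*x) - 1) + 7 = 12.
Step 3. [((6*x) - 1) + 7 = 12] +7 is outermost — subtract 7 both sides, so sub: (6*x) - 1 = 5.
Step 4. [(6*x) - 1 = 5] the outer -1 inverts by adding 1. So sub: 6*x = 6.
Step 5. [6*x = 6] leading coefficient 6: divide by 6 ⇒ div: x = 1.

Answer: x ∈ {1}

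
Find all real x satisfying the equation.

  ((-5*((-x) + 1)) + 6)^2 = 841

Step 1. [((-5*((-x) + 1)) + 6)^2 = 841] 841 ≥ 0, LHS is (·)² — take ±√, so sqrt: (-5*((-x) + 1)) + 6 = 29 or -29.
Step 2. [(-5*((-x) + 1)) + 6 = 29 or -29] the outer +6 inverts by subtracting 6, so sub: -5*((-x) + 1) = 23 or -35.
Step 3. [-5*((-x) + 1) = 23 or -35] divide by the outer -5, so div: (-x) + 1 = -23/5 or 7.
Step 4. [(-x) + 1 = -23/5 or 7] peel the +1: subtract 1 from each side ⇒ sub: -x = -28/5 or 6.
Step 5. [-x = -28/5 or 6] flip signs both sides. So neg: x = 28/5 or -6.

Answer: x ∈ {-6, 28/5}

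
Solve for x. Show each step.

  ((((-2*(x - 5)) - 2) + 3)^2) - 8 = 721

Step 1. [((((-2*(x - 5)) - 2) + 3)^2) - 8 = 721] add 8: x sits inside (… - 8), so sub: (((-2*(x - 5)) - 2) + 3)^2 = 729.
Step 2. [(((-2*(x - 5)) - 2) + 3)^2 = 729] LHS squared, RHS 729 ≥ 0: apply √ (±), so sqrt: ((-2*(x - 5)) - 2) + 3 = 27 or -27.
Step 3. [((-2*(x - 5)) - 2) + 3 = 27 or -27] the outer +3 inverts by subtracting 3. So sub: (-2*(x - 5)) - 2 = 24 or -30.
Step 4. [(-2*(x - 5)) - 2 = 24 or -30] 2 comes off first (add 2) ⇒ sub: -2*(x - 5) = 26 or -28.
Step 5. [-2*(x - 5) = 26 or -28] leading coefficient -2: divide by -2. So div: x - 5 = -13 or 14.
Step 6. [x - 5 = -13 or 14] peel the -5: add 5 from each side, so sub: x = -8 or 19.

Answer: x ∈ {-8, 19}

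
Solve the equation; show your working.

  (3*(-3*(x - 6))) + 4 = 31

Step 1. [(3*(-3*(x - 6))) + 4 = 31] +4 is outermost — subtract 4 both sides, so sub: 3*(-3*(x - 6)) = 27.
Step 2. [3*(-3*(x - 6)) = 27] divide by the outer 3, so div: -3*(x - 6) = 9.
Step 3. [-3*(x - 6) = 9] leading coefficient -3: divide by -3 ⇒ div: x - 6 = -3.
Step 4. [x - 6 = -3] peel the -6: add 6 from each side ⇒ sub: x = 3.

Answer: x ∈ {3}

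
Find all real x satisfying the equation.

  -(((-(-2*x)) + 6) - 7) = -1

Step 1. [-(((-(-2*x)) + 6) - 7) = -1] leading − — multiply by −1. So neg: ((-(-2*x)) + 6) - 7 = 1.
Step 2. [((-(-2*x)) + 6) - 7 = 1] peel the -7: add 7 from each side, so sub: (-(-2*x)) + 6 = 8.
Step 3. [(-(-2*x)) + 6 = 8] 6 comes off first (subtract 6) ⇒ sub: -(-2*x) = 2.
Step 4. [-(-2*x) = 2] LHS negated; negate both sides ⇒ neg: -2*x = -2.
Step 5. [-2*x = -2] divide by the outer -2, so div: x = 1.

Answer: x ∈ {1}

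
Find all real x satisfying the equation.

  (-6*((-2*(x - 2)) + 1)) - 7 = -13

Step 1. [(-6*((-2*(x - 2)) + 1)) - 7 = -13] the outer -7 inverts by adding 7, so sub: -6*((-2*(x - 2)) + 1) = -6.
Step 2. [-6*((-2*(x - 2)) + 1) = -6] divide by the outer -6, so div: (-2*(x - 2)) + 1 = 1.
Step 3. [(-2*(x - 2)) + 1 = 1] peel the +1: subtract 1 from each side. So sub: -2*(x - 2) = 0.
Step 4. [-2*(x - 2) = 0] -2·(inner) — divide through by -2 ⇒ div: x - 2 = 0.
Step 5. [x - 2 = 0] 2 comes off first (add 2). So sub: x = 2.

Answer: x ∈ {2}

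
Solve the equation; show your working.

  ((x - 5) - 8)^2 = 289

Step 1. [((x - 5) - 8)^2 = 289] 289 ≥ 0, LHS is (·)² — take ±√. So sqrt: (x - 5) - 8 = 17 or -17.
Step 2. [(x - 5) - 8 = 17 or -17] 8 comes off first (add 8). So sub: x - 5 = 25 or -9.
Step 3. [x - 5 = 25 or -9] the outer -5 inverts by adding 5 ⇒ sub: x = 30 or -4.

Answer: x ∈ {-4, 30}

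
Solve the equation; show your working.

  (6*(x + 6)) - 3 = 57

Step 1. [(6*(x + 6)) - 3 = 57] -3 is outermost — add 3 both sides ⇒ sub: 6*(x + 6) = 60.
Step 2. [6*(x + 6) = 60] leading coefficient 6: divide by 6 ⇒ div: x + 6 = 10.
Step 3. [x + 6 = 10] 6 comes off first (subtract 6). So sub: x = 4.

Answer: x ∈ {4}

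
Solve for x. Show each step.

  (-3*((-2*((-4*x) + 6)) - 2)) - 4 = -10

Step 1. [(-3*((-2*((-4*x) + 6)) - 2)) - 4 = -10] add 4: x sits inside (… - 4) ⇒ sub: -3*((-2*((-4*x) + 6)) - 2) = -6.
Step 2. [-3*((-2*((-4*x) + 6)) - 2) = -6] leading coefficient -3: divide by -3, so div: (-2*((-4*x) + 6)) - 2 = 2.
Step 3. [(-2*((-4*x) + 6)) - 2 = 2] 2 comes off first (add 2), so sub: -2*((-4*x) + 6) = 4.
Step 4. [-2*((-4*x) + 6) = 4] divide by the outer -2, so div: (-4*x) + 6 = -2.
Step 5. [(-4*x) + 6 = -2] 6 comes off first (subtract 6), so sub: -4*x = -8.
Step 6. [-4*x = -8] leading coefficient -4: divide by -4 ⇒ div: x = 2.

Answer: x ∈ {2}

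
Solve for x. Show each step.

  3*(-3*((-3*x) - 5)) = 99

Step 1. [3*(-3*((-3*x) - 5)) = 99] divide by the outer 3, so div: -3*((-3*x) - 5) = 33.
Step 2. [-3*((-3*x) - 5) = 33] -3 out front; divide by -3 ⇒ div: (-3*x) - 5 = -11.
Step 3. [(-3*x) - 5 = -11] -5 is outermost — add 5 both sides, so sub: -3*x = -6.
Step 4. [-3*x = -6] -3·(inner) — divide through by -3. So div: x = 2.

Answer: x ∈ {2}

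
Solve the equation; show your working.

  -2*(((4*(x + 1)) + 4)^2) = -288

Step 1. [-2*(((4*(x + 1)) + 4)^2) = -288] leading coefficient -2: divide by -2 ⇒ div: ((4*(x + 1)) + 4)^2 = 144.
Step 2. [((4*(x + 1)) + 4)^2 = 144] 144 ≥ 0, LHS is (·)² — take ±√, so sqrt: (4*(x + 1)) + 4 = 12 or -12.
Step 3. [(4*(x + 1)) + 4 = 12 or -12] subtract 4: x sits inside (… + 4) ⇒ sub: 4*(x + 1) = 8 or -16.
Step 4. [4*(x + 1) = 8 or -16] divide by the outer 4, so div: x + 1 = 2 or -4.
Step 5. [x + 1 = 2 or -4] peel the +1: subtract 1 from each side ⇒ sub: x = 1 or -5.

Answer: x ∈ {-5, 1}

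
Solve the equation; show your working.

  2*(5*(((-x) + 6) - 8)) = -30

Step 1. [2*(5*(((-x) + 6) - 8)) = -30] divide by the outer 2, so div: 5*(((-x) + 6) - 8) = -15.
Step 2. [5*(((-x) + 6) - 8) = -15] 5·(inner) — divide through by 5. So div: ((-x) + 6) - 8 = -3.
Step 3. [((-x) + 6) - 8 = -3] add 8: x sits inside (… - 8) ⇒ sub: (-x) + 6 = 5.
Step 4. [(-x) + 6 = 5] peel the +6: subtract 6 from each side ⇒ sub: -x = -1.
Step 5. [-x = -1] flip signs both sides ⇒ neg: x = 1.

Answer: x ∈ {1}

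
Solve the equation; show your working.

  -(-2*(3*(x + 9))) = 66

Step 1. [-(-2*(3*(x + 9))) = 66] flip signs both sides, so neg: -2*(3*(x + 9)) = -66.
Step 2. [-2*(3*(x + 9)) = -66] leading coefficient -2: divide by -2, so div: 3*(x + 9) = 33.
Step 3. [3*(x + 9) = 33] leading coefficient 3: divide by 3 ⇒ div: x + 9 = 11.
Step 4. [x + 9 = 11] peel the +9: subtract 9 from each side, so sub: x = 2.

Answer: x ∈ {2}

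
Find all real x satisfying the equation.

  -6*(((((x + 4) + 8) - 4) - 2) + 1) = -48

Step 1. [-6*(((((x + 4) + 8) - 4) - 2) + 1) = -48] -6·(inner) — divide through by -6. So div: ((((x + 4) + 8) - 4) - 2) + 1 = 8.
Step 2. [((((x + 4) + 8) - 4) - 2) + 1 = 8] the outer +1 inverts by subtracting 1 ⇒ sub: (((x + 4) + 8) - 4) - 2 = 7.
Step 3. [(((x + 4) + 8) - 4) - 2 = 7] 2 comes off first (add 2) ⇒ sub: ((x + 4) + 8) - 4 = 9.
Step 4. [((x + 4) + 8) - 4 = 9] -4 is outermost — add 4 both sides. So sub: (x + 4) + 8 = 13.
Step 5. [(x + 4) + 8 = 13] subtract 8: x sits inside (… + 8), so sub: x + 4 = 5.
Step 6. [x + 4 = 5] the outer +4 inverts by subtracting 4. So sub: x = 1.

Answer: x ∈ {1}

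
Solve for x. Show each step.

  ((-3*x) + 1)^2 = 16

Step 1. [((-3*x) + 1)^2 = 16] LHS squared, RHS 16 ≥ 0: apply √ (±), so sqrt: (-3*x) + 1 = 4 or -4.
Step 2. [(-3*x) + 1 = 4 or -4] +1 is outermost — subtract 1 both sides ⇒ sub: -3*x = 3 or -5.
Step 3. [-3*x = 3 or -5] -3·(inner) — divide through by -3 ⇒ div: x = -1 or 5/3.

Answer: x ∈ {-1, 5/3}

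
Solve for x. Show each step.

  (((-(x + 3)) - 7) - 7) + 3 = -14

Step 1. [(((-(x + 3)) - 7) - 7) + 3 = -14] subtract 3: x sits inside (… + 3) ⇒ sub: ((-(x + 3)) - 7) - 7 = -17.
Step 2. [((-(x + 3)) - 7) - 7 = -17] the outer -7 inverts by adding 7, so sub: (-(x + 3)) - 7 = -10.
Step 3. [(-(x + 3)) - 7 = -10] the outer -7 inverts by adding 7, so sub: -(x + 3) = -3.
Step 4. [-(x + 3) = -3] flip signs both sides, so neg: x + 3 = 3.
Step 5. [x + 3 = 3] subtract 3: x sits inside (… + 3), so sub: x = 0.

Answer: x ∈ {0}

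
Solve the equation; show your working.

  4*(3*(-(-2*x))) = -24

Step 1. [4*(3*(-(-2*x))) = -24] 4 out front; divide by 4. So div: 3*(-(-2*x)) = -6.
Step 2. [3*(-(-2*x)) = -6] LHS = 3·(…); ÷3 both sides ⇒ div: -(-2*x) = -2.
Step 3. [-(-2*x) = -2] leading − — multiply by −1 ⇒ neg: -2*x = 2.
Step 4. [-2*x = 2] -2·(inner) — divide through by -2 ⇒ div: x = -1.

Answer: x ∈ {-1}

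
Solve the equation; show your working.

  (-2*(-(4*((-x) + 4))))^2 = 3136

Step 1. [(-2*(-(4*((-x) + 4))))^2 = 3136] LHS squared, RHS 3136 ≥ 0: apply √ (±). So sqrt: -2*(-(4*((-x) + 4))) = 56 or -56.
Step 2. [-2*(-(4*((-x) + 4))) = 56 or -56] -2 out front; divide by -2. So div: -(4*((-x) + 4)) = -28 or 28.
Step 3. [-(4*((-x) + 4)) = -28 or 28] LHS negated; negate both sides. So neg: 4*((-x) + 4) = 28 or -28.
Step 4. [4*((-x) + 4) = 28 or -28] 4 out front; divide by 4. So div: (-x) + 4 = 7 or -7.
Step 5. [(-x) + 4 = 7 or -7] +4 is outermost — subtract 4 both sides, so sub: -x = 3 or -11.
Step 6. [-x = 3 or -11] leading − — multiply by −1. So neg: x = -3 or 11.

Answer: x ∈ {-3, 11}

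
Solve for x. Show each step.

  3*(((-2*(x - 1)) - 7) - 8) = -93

Step 1. [3*(((-2*(x - 1)) - 7) - 8) = -93] divide by the outer 3 ⇒ div: ((-2*(x - 1)) - 7) - 8 = -31.
Step 2. [((-2*(x - 1)) - 7) - 8 = -31] the outer -8 inverts by adding 8, so sub: (-2*(x - 1)) - 7 = -23.
Step 3. [(-2*(x - 1)) - 7 = -23] peel the -7: add 7 from each side. So sub: -2*(x - 1) = -16.
Step 4. [-2*(x - 1) = -16] -2 out front; divide by -2. So div: x - 1 = 8.
Step 5. [x - 1 = 8] add 1: x sits inside (… - 1) ⇒ sub: x = 9.

Answer: x ∈ {9}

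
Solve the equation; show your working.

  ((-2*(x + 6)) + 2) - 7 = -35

Step 1. [((-2*(x + 6)) + 2) - 7 = -35] add 7: x sits inside (… - 7), so sub: (-2*(x + 6)) + 2 = -28.
Step 2. [(-2*(x + 6)) + 2 = -28] +2 is outermost — subtract 2 both sides ⇒ sub: -2*(x + 6) = -30.
Step 3. [-2*(x + 6) = -30] LHS = -2·(…); ÷-2 both sides, so div: x + 6 = 15.
Step 4. [x + 6 = 15] peel the +6: subtract 6 from each side ⇒ sub: x = 9.

Answer: x ∈ {9}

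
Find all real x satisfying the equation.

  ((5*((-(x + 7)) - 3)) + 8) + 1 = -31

Step 1. [((5*((-(x + 7)) - 3)) + 8) + 1 = -31] subtract 1: x sits inside (… + 1), so sub: (5*((-(x + 7)) - 3)) + 8 = -32.
Step 2. [(5*((-(x + 7)) - 3)) + 8 = -32] peel the +8: subtract 8 from each side ⇒ sub: 5*((-(x + 7)) - 3) = -40.
Step 3. [5*((-(x + 7)) - 3) = -40] 5·(inner) — divide through by 5, so div: (-(x + 7)) - 3 = -8.
Step 4. [(-(x + 7)) - 3 = -8] -3 is outermost — add 3 both sides, so sub: -(x + 7) = -5.
Step 5. [-(x + 7) = -5] leading − — multiply by −1, so neg: x + 7 = 5.
Step 6. [x + 7 = 5] peel the +7: subtract 7 from each side, so sub: x = -2.

Answer: x ∈ {-2}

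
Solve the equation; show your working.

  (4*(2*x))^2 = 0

Step 1. [(4*(2*x))^2 = 0] LHS squared, RHS 0 ≥ 0: apply √ (±). So sqrt: 4*(2*x) = 0.
Step 2. [4*(2*x) = 0] 4·(inner) — divide through by 4, so div: 2*x = 0.
Step 3. [2*x = 0] LHS = 2·(…); ÷2 both sides ⇒ div: x = 0.

Answer: x ∈ {0}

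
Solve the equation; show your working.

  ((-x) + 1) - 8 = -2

Step 1. [((-x) + 1) - 8 = -2] peel the -8: add 8 from each side ⇒ sub: (-x) + 1 = 6.
Step 2. [(-x) + 1 = 6] subtract 1: x sits inside (… + 1), so sub: -x = 5.
Step 3. [-x = 5] LHS negated; negate both sides ⇒ neg: x = -5.

Answer: x ∈ {-5}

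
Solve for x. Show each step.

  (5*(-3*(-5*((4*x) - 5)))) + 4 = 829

Step 1. [(5*(-3*(-5*((4*x) - 5)))) + 4 = 829] +4 is outermost — subtract 4 both sides, so sub: 5*(-3*(-5*((4*x) - 5))) = 825.
Step 2. [5*(-3*(-5*((4*x) - 5))) = 825] 5·(inner) — divide through by 5. So div: -3*(-5*((4*x) - 5)) = 165.
Step 3. [-3*(-5*((4*x) - 5)) = 165] leading coefficient -3: divide by -3. So div: -5*((4*x) - 5) = -55.
Step 4. [-5*((4*x) - 5) = -55] divide by the outer -5. So div: (4*x) - 5 = 11.
Step 5. [(4*x) - 5 = 11] add 5: x sits inside (… - 5). So sub: 4*x = 16.
Step 6. [4*x = 16] LHS = 4·(…); ÷4 both sides ⇒ div: x = 4.

Answer: x ∈ {4}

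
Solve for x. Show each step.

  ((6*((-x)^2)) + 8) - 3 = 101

Step 1. [((6*((-x)^2)) + 8) - 3 = 101] -3 is outermost — add 3 both sides, so sub: (6*((-x)^2)) + 8 = 104.
Step 2. [(6*((-x)^2)) + 8 = 104] subtract 8: x sits inside (… + 8) ⇒ sub: 6*((-x)^2) = 96.
Step 3. [6*((-x)^2) = 96] LHS = 6·(…); ÷6 both sides ⇒ div: (-x)^2 = 16.
Step 4. [(-x)^2 = 16] √ both sides: 16 ≥ 0 gives two branches ⇒ sqrt: -x = 4 or -4.
Step 5. [-x = 4 or -4] LHS negated; negate both sides ⇒ neg: x = -4 or 4.

Answer: x ∈ {-4, 4}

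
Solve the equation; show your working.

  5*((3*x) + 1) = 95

Step 1. [5*((3*x) + 1) = 95] leading coefficient 5: divide by 5, so div: (3*x) + 1 = 19.
Step 2. [(3*x) + 1 = 19] the outer +1 inverts by subtracting 1. So sub: 3*x = 18.
Step 3. [3*x = 18] LHS = 3·(…); ÷3 both sides, so div: x = 6.

Answer: x ∈ {6}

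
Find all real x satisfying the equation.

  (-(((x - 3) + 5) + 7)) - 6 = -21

Step 1. [(-(((x - 3) + 5) + 7)) - 6 = -21] 6 comes off first (add 6), so sub: -(((x - 3) + 5) + 7) = -15.
Step 2. [-(((x - 3) + 5) + 7) = -15] LHS negated; negate both sides, so neg: ((x - 3) + 5) + 7 = 15.
Step 3. [((x - 3) + 5) + 7 = 15] peel the +7: subtract 7 from each side. So sub: (x - 3) + 5 = 8.
Step 4. [(x - 3) + 5 = 8] the outer +5 inverts by subtracting 5 ⇒ sub: x - 3 = 3.
Step 5. [x - 3 = 3] add 3: x sits inside (… - 3). So sub: x = 6.

Answer: x ∈ {6}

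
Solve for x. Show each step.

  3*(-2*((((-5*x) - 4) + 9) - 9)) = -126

Step 1. [3*(-2*((((-5*x) - 4) + 9) - 9)) = -126] leading coefficient 3: divide by 3. So div: -2*((((-5*x) - 4) + 9) - 9) = -42.
Step 2. [-2*((((-5*x) - 4) + 9) - 9) = -42] -2 out front; divide by -2 ⇒ div: (((-5*x) - 4) + 9) - 9 = 21.
Step 3. [(((-5*x) - 4) + 9) - 9 = 21] 9 comes off first (add 9) ⇒ sub: ((-5*x) - 4) + 9 = 30.
Step 4. [((-5*x) - 4) + 9 = 30] 9 comes off first (subtract 9). So sub: (-5*x) - 4 = 21.
Step 5. [(-5*x) - 4 = 21] the outer -4 inverts by adding 4 ⇒ sub: -5*x = 25.
Step 6. [-5*x = 25] divide by the outer -5, so div: x = -5.

Answer: x ∈ {-5}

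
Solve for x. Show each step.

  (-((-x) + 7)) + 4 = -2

Step 1. [(-((-x) + 7)) + 4 = -2] peel the +4: subtract 4 from each side ⇒ sub: -((-x) + 7) = -6.
Step 2. [-((-x) + 7) = -6] flip signs both sides ⇒ neg: (-x) + 7 = 6.
Step 3. [(-x) + 7 = 6] the outer +7 inverts by subtracting 7, so sub: -x = -1.
Step 4. [-x = -1] flip signs both sides. So neg: x = 1.

Answer: x ∈ {1}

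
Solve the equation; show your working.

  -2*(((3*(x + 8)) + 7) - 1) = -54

Step 1. [-2*(((3*(x + 8)) + 7) - 1) = -54] -2 out front; divide by -2, so div: ((3*(x + 8)) + 7) - 1 = 27.
Step 2. [((3*(x + 8)) + 7) - 1 = 27] add 1: x sits inside (… - 1). So sub: (3*(x + 8)) + 7 = 28.
Step 3. [(3*(x + 8)) + 7 = 28] 7 comes off first (subtract 7), so sub: 3*(x + 8) = 21.
Step 4. [3*(x + 8) = 21] leading coefficient 3: divide by 3. So div: x + 8 = 7.
Step 5. [x + 8 = 7] subtract 8: x sits inside (… + 8). So sub: x = -1.

Answer: x ∈ {-1}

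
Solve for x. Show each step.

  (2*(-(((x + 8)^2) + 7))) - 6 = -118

Step 1. [(2*(-(((x + 8)^2) + 7))) - 6 = -118] 2 | LHS and 2 | -118: pull 2 out, so factor: (-(((x + 8)^2) + 7)) - 3 = -59.
Step 2. [(-(((x + 8)^2) + 7)) - 3 = -59] peel the -3: add 3 from each side ⇒ sub: -(((x + 8)^2) + 7) = -56.
Step 3. [-(((x + 8)^2) + 7) = -56] flip signs both sides. So neg: ((x + 8)^2) + 7 = 56.
Step 4. [((x + 8)^2) + 7 = 56] subtract 7: x sits inside (… + 7) ⇒ sub: (x + 8)^2 = 49.
Step 5. [(x + 8)^2 = 49] 49 ≥ 0, LHS is (·)² — take ±√, so sqrt: x + 8 = 7 or -7.
Step 6. [x + 8 = 7 or -7] peel the +8: subtract 8 from each side. So sub: x = -1 or -15.

Answer: x ∈ {-15, -1}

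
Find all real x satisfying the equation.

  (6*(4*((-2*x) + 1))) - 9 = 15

Step 1. [(6*(4*((-2*x) + 1))) - 9 = 15] add 9: x sits inside (… - 9) ⇒ sub: 6*(4*((-2*x) + 1)) = 24.
Step 2. [6*(4*((-2*x) + 1)) = 24] leading coefficient 6: divide by 6 ⇒ div: 4*((-2*x) + 1) = 4.
Step 3. [4*((-2*x) + 1) = 4] 4 out front; divide by 4 ⇒ div: (-2*x) + 1 = 1.
Step 4. [(-2*x) + 1 = 1] peel the +1: subtract 1 from each side ⇒ sub: -2*x = 0.
Step 5. [-2*x = 0] -2 out front; divide by -2 ⇒ div: x = 0.

Answer: x ∈ {0}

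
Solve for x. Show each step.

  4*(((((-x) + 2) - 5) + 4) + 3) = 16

Step 1. [4*(((((-x) + 2) - 5) + 4) + 3) = 16] 4 out front; divide by 4 ⇒ div: ((((-x) + 2) - 5) + 4) + 3 = 4.
Step 2. [((((-x) + 2) - 5) + 4) + 3 = 4] subtract 3: x sits inside (… + 3). So sub: (((-x) + 2) - 5) + 4 = 1.
Step 3. [(((-x) + 2) - 5) + 4 = 1] subtract 4: x sits inside (… + 4). So sub: ((-x) + 2) - 5 = -3.
Step 4. [((-x) + 2) - 5 = -3] 5 comes off first (add 5). So sub: (-x) + 2 = 2.
Step 5. [(-x) + 2 = 2] subtract 2: x sits inside (… + 2), so sub: -x = 0.
Step 6. [-x = 0] leading − — multiply by −1, so neg: x = 0.

Answer: x ∈ {0}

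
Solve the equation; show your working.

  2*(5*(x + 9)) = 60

Step 1. [2*(5*(x + 9)) = 60] divide by the outer 2 ⇒ div: 5*(x + 9) = 30.
Step 2. [5*(x + 9) = 30] 5 out front; divide by 5 ⇒ div: x + 9 = 6.
Step 3. [x + 9 = 6] the outer +9 inverts by subtracting 9. So sub: x = -3.

Answer: x ∈ {-3}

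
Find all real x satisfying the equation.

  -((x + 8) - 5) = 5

Step 1. [-((x + 8) - 5) = 5] leading − — multiply by −1 ⇒ neg: (x + 8) - 5 = -5.
Step 2. [(x + 8) - 5 = -5] add 5: x sits inside (… - 5). So sub: x + 8 = 0.
Step 3. [x + 8 = 0] the outer +8 inverts by subtracting 8. So sub: x = -8.

Answer: x ∈ {-8}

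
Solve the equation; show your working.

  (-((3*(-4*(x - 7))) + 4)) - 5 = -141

Step 1. [(-((3*(-4*(x - 7))) + 4)) - 5 = -141] peel the -5: add 5 from each side. So sub: -((3*(-4*(x - 7))) + 4) = -136.
Step 2. [-((3*(-4*(x - 7))) + 4) = -136] leading − — multiply by −1. So neg: (3*(-4*(x - 7))) + 4 = 136.
Step 3. [(3*(-4*(x - 7))) + 4 = 136] subtract 4: x sits inside (… + 4), so sub: 3*(-4*(x - 7)) = 132.
Step 4. [3*(-4*(x - 7)) = 132] LHS = 3·(…); ÷3 both sides. So div: -4*(x - 7) = 44.
Step 5. [-4*(x - 7) = 44] -4 out front; divide by -4. So div: x - 7 = -11.
Step 6. [x - 7 = -11] peel the -7: add 7 from each side, so sub: x = -4.

Answer: x ∈ {-4}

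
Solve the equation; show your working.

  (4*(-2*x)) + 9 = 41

Step 1. [(4*(-2*x)) + 9 = 41] peel the +9: subtract 9 from each side ⇒ sub: 4*(-2*x) = 32.
Step 2. [4*(-2*x) = 32] leading coefficient 4: divide by 4, so div: -2*x = 8.
Step 3. [-2*x = 8] -2 out front; divide by -2 ⇒ div: x = -4.

Answer: x ∈ {-4}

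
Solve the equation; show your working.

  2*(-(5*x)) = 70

Step 1. [2*(-(5*x)) = 70] 2 out front; divide by 2 ⇒ div: -(5*x) = 35.
Step 2. [-(5*x) = 35] flip signs both sides. So neg: 5*x = -35.
Step 3. [5*x = -35] divide by the outer 5, so div: x = -7.

Answer: x ∈ {-7}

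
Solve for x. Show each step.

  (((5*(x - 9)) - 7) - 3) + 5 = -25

Step 1. [(((5*(x - 9)) - 7) - 3) + 5 = -25] peel the +5: subtract 5 from each side ⇒ sub: ((5*(x - 9)) - 7) - 3 = -30.
Step 2. [((5*(x - 9)) - 7) - 3 = -30] peel the -3: add 3 from each side. So sub: (5*(x - 9)) - 7 = -27.
Step 3. [(5*(x - 9)) - 7 = -27] add 7: x sits inside (… - 7). So sub: 5*(x - 9) = -20.
Step 4. [5*(x - 9) = -20] divide by the outer 5. So div: x - 9 = -4.
Step 5. [x - 9 = -4] 9 comes off first (add 9), so sub: x = 5.

Answer: x ∈ {5}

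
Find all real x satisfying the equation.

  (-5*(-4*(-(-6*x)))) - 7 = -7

Step 1. [(-5*(-4*(-(-6*x)))) - 7 = -7] -7 is outermost — add 7 both sides. So sub: -5*(-4*(-(-6*x))) = 0.
Step 2. [-5*(-4*(-(-6*x))) = 0] -5 out front; divide by -5 ⇒ div: -4*(-(-6*x)) = 0.
Step 3. [-4*(-(-6*x)) = 0] -4 out front; divide by -4, so div: -(-6*x) = 0.
Step 4. [-(-6*x) = 0] leading − — multiply by −1, so neg: -6*x = 0.
Step 5. [-6*x = 0] divide by the outer -6, so div: x = 0.

Answer: x ∈ {0}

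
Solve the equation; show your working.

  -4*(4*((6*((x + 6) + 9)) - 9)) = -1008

Step 1. [-4*(4*((6*((x + 6) + 9)) - 9)) = -1008] divide by the outer -4. So div: 4*((6*((x + 6) + 9)) - 9) = 252.
Step 2. [4*((6*((x + 6) + 9)) - 9) = 252] divide by the outer 4 ⇒ div: (6*((x + 6) + 9)) - 9 = 63.
Step 3. [(6*((x + 6) + 9)) - 9 = 63] 9 comes off first (add 9), so sub: 6*((x + 6) + 9) = 72.
Step 4. [6*((x + 6) + 9) = 72] leading coefficient 6: divide by 6. So div: (x + 6) + 9 = 12.
Step 5. [(x + 6) + 9 = 12] +9 is outermost — subtract 9 both sides. So sub: x + 6 = 3.
Step 6. [x + 6 = 3] 6 comes off first (subtract 6), so sub: x = -3.

Answer: x ∈ {-3}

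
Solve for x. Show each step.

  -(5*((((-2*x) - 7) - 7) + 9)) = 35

Step 1. [-(5*((((-2*x) - 7) - 7) + 9)) = 35] leading − — multiply by −1. So neg: 5*((((-2*x) - 7) - 7) + 9) = -35.
Step 2. [5*((((-2*x) - 7) - 7) + 9) = -35] divide by the outer 5. So div: (((-2*x) - 7) - 7) + 9 = -7.
Step 3. [(((-2*x) - 7) - 7) + 9 = -7] the outer +9 inverts by subtracting 9 ⇒ sub: ((-2*x) - 7) - 7 = -16.
Step 4. [((-2*x) - 7) - 7 = -16] 7 comes off first (add 7) ⇒ sub: (-2*x) - 7 = -9.
Step 5. [(-2*x) - 7 = -9] 7 comes off first (add 7), so sub: -2*x = -2.
Step 6. [-2*x = -2] divide by the outer -2, so div: x = 1.

Answer: x ∈ {1}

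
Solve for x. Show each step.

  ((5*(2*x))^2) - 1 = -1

Step 1. [((5*(2*x))^2) - 1 = -1] 1 comes off first (add 1). So sub: (5*(2*x))^2 = 0.
Step 2. [(5*(2*x))^2 = 0] LHS squared, RHS 0 ≥ 0: apply √ (±) ⇒ sqrt: 5*(2*x) = 0.
Step 3. [5*(2*x) = 0] leading coefficient 5: divide by 5. So div: 2*x = 0.
Step 4. [2*x = 0] LHS = 2·(…); ÷2 both sides ⇒ div: x = 0.

Answer: x ∈ {0}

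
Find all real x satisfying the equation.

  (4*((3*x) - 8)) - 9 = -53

Step 1. [(4*((3*x) - 8)) - 9 = -53] 9 comes off first (add 9), so sub: 4*((3*x) - 8) = -44.
Step 2. [4*((3*x) - 8) = -44] divide by the outer 4 ⇒ div: (3*x) - 8 = -11.
Step 3. [(3*x) - 8 = -11] -8 is outermost — add 8 both sides ⇒ sub: 3*x = -3.
Step 4. [3*x = -3] 3·(inner) — divide through by 3. So div: x = -1.

Answer: x ∈ {-1}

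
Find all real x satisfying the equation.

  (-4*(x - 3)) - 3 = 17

Step 1. [(-4*(x - 3)) - 3 = 17] -3 is outermost — add 3 both sides ⇒ sub: -4*(x - 3) = 20.
Step 2. [-4*(x - 3) = 20] leading coefficient -4: divide by -4. So div: x - 3 = -5.
Step 3. [x - 3 = -5] -3 is outermost — add 3 both sides. So sub: x = -2.

Answer: x ∈ {-2}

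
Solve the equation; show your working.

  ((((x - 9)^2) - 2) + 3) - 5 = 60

Step 1. [((((x - 9)^2) - 2) + 3) - 5 = 60] 5 comes off first (add 5) ⇒ sub: (((x - 9)^2) - 2) + 3 = 65.
Step 2. [(((x - 9)^2) - 2) + 3 = 65] 3 comes off first (subtract 3) ⇒ sub: ((x - 9)^2) - 2 = 62.
Step 3. [((x - 9)^2) - 2 = 62] -2 is outermost — add 2 both sides ⇒ sub: (x - 9)^2 = 64.
Step 4. [(x - 9)^2 = 64] √ both sides: 64 ≥ 0 gives two branches ⇒ sqrt: x - 9 = 8 or -8.
Step 5. [x - 9 = 8 or -8] the outer -9 inverts by adding 9 ⇒ sub: x = 17 or 1.

Answer: x ∈ {1, 17}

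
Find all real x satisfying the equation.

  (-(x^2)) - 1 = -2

Step 1. [(-(x^2)) - 1 = -2] add 1: x sits inside (… - 1), so sub: -(x^2) = -1.
Step 2. [-(x^2) = -1] leading − — multiply by −1. So neg: x^2 = 1.
Step 3. [x^2 = 1] √ both sides: 1 ≥ 0 gives two branches. So sqrt: x = 1 or -1.

Answer: x ∈ {-1, 1}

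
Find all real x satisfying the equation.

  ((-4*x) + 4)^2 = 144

Step 1. [((-4*x) + 4)^2 = 144] 144 ≥ 0, LHS is (·)² — take ±√. So sqrt: (-4*x) + 4 = 12 or -12.
Step 2. [(-4*x) + 4 = 12 or -12] -4 | LHS and -4 | 12 or -12: pull -4 out. So factor: x - 1 = -3 or 3.
Step 3. [x - 1 = -3 or 3] add 1: x sits inside (… - 1) ⇒ sub: x = -2 or 4.

Answer: x ∈ {-2, 4}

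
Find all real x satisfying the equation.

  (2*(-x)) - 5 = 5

Step 1. [(2*(-x)) - 5 = 5] 5 comes off first (add 5). So sub: 2*(-x) = 10.
Step 2. [2*(-x) = 10] LHS = 2·(…); ÷2 both sides. So div: -x = 5.
Step 3. [-x = 5] LHS negated; negate both sides ⇒ neg: x = -5.

Answer: x ∈ {-5}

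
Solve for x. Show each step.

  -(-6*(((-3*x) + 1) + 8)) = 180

Step 1. [-(-6*(((-3*x) + 1) + 8)) = 180] flip signs both sides. So neg: -6*(((-3*x) + 1) + 8) = -180.
Step 2. [-6*(((-3*x) + 1) + 8) = -180] LHS = -6·(…); ÷-6 both sides ⇒ div: ((-3*x) + 1) + 8 = 30.
Step 3. [((-3*x) + 1) + 8 = 30] the outer +8 inverts by subtracting 8 ⇒ sub: (-3*x) + 1 = 22.
Step 4. [(-3*x) + 1 = 22] +1 is outermost — subtract 1 both sides ⇒ sub: -3*x = 21.
Step 5. [-3*x = 21] LHS = -3·(…); ÷-3 both sides. So div: x = -7.

Answer: x ∈ {-7}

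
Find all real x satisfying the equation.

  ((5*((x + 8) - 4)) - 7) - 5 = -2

Step 1. [((5*((x + 8) - 4)) - 7) - 5 = -2] the outer -5 inverts by adding 5. So sub: (5*((x + 8) - 4)) - 7 = 3.
Step 2. [(5*((x + 8) - 4)) - 7 = 3] -7 is outermost — add 7 both sides. So sub: 5*((x + 8) - 4) = 10.
Step 3. [5*((x + 8) - 4) = 10] divide by the outer 5. So div: (x + 8) - 4 = 2.
Step 4. [(x + 8) - 4 = 2] the outer -4 inverts by adding 4, so sub: x + 8 = 6.
Step 5. [x + 8 = 6] peel the +8: subtract 8 from each side, so sub: x = -2.

Answer: x ∈ {-2}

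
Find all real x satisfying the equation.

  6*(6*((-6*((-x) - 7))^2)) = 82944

Step 1. [6*(6*((-6*((-x) - 7))^2)) = 82944] leading coefficient 6: divide by 6 ⇒ div: 6*((-6*((-x) - 7))^2) = 13824.
Step 2. [6*((-6*((-x) - 7))^2) = 13824] divide by the outer 6, so div: (-6*((-x) - 7))^2 = 2304.
Step 3. [(-6*((-x) - 7))^2 = 2304] 2304 ≥ 0, LHS is (·)² — take ±√. So sqrt: -6*((-x) - 7) = 48 or -48.
Step 4. [-6*((-x) - 7) = 48 or -48] divide by the outer -6, so div: (-x) - 7 = -8 or 8.
Step 5. [(-x) - 7 = -8 or 8] add 7: x sits inside (… - 7), so sub: -x = -1 or 15.
Step 6. [-x = -1 or 15] flip signs both sides. So neg: x = 1 or -15.

Answer: x ∈ {-15, 1}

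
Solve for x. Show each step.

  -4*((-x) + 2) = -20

Step 1. [-4*((-x) + 2) = -20] divide by the outer -4, so div: (-x) + 2 = 5.
Step 2. [(-x) + 2 = 5] 2 comes off first (subtract 2) ⇒ sub: -x = 3.
Step 3. [-x = 3] flip signs both sides, so neg: x = -3.

Answer: x ∈ {-3}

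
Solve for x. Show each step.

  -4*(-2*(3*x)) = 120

Step 1. [-4*(-2*(3*x)) = 120] divide by the outer -4, so div: -2*(3*x) = -30.
Step 2. [-2*(3*x) = -30] leading coefficient -2: divide by -2. So div: 3*x = 15.
Step 3. [3*x = 15] leading coefficient 3: divide by 3, so div: x = 5.

Answer: x ∈ {5}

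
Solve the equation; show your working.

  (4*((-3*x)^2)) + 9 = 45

Step 1. [(4*((-3*x)^2)) + 9 = 45] subtract 9: x sits inside (… + 9) ⇒ sub: 4*((-3*x)^2) = 36.
Step 2. [4*((-3*x)^2) = 36] divide by the outer 4, so div: (-3*x)^2 = 9.
Step 3. [(-3*x)^2 = 9] 9 ≥ 0, LHS is (·)² — take ±√ ⇒ sqrt: -3*x = 3 or -3.
Step 4. [-3*x = 3 or -3] -3·(inner) — divide through by -3, so div: x = -1 or 1.

Answer: x ∈ {-1, 1}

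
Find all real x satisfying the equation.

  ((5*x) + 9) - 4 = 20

Step 1. [((5*x) + 9) - 4 = 20] 4 comes off first (add 4) ⇒ sub: (5*x) + 9 = 24.
Step 2. [(5*x) + 9 = 24] peel the +9: subtract 9 from each side ⇒ sub: 5*x = 15.
Step 3. [5*x = 15] 5 out front; divide by 5, so div: x = 3.

Answer: x ∈ {3}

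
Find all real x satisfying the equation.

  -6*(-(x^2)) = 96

Step 1. [-6*(-(x^2)) = 96] divide by the outer -6 ⇒ div: -(x^2) = -16.
Step 2. [-(x^2) = -16] flip signs both sides ⇒ neg: x^2 = 16.
Step 3. [x^2 = 16] √ both sides: 16 ≥ 0 gives two branches ⇒ sqrt: x = 4 or -4.

Answer: x ∈ {-4, 4}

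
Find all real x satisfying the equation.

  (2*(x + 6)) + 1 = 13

Step 1. [(2*(x + 6)) + 1 = 13] 1 comes off first (subtract 1). So sub: 2*(x + 6) = 12.
Step 2. [2*(x + 6) = 12] leading coefficient 2: divide by 2 ⇒ div: x + 6 = 6.
Step 3. [x + 6 = 6] subtract 6: x sits inside (… + 6). So sub: x = 0.

Answer: x ∈ {0}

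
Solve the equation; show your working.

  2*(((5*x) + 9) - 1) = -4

Step 1. [2*(((5*x) + 9) - 1) = -4] 2 out front; divide by 2, so div: ((5*x) + 9) - 1 = -2.
Step 2. [((5*x) + 9) - 1 = -2] 1 comes off first (add 1), so sub: (5*x) + 9 = -1.
Step 3. [(5*x) + 9 = -1] subtract 9: x sits inside (… + 9) ⇒ sub: 5*x = -10.
Step 4. [5*x = -10] 5·(inner) — divide through by 5 ⇒ div: x = -2.

Answer: x ∈ {-2}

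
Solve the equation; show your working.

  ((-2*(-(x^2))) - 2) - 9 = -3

Step 1. [((-2*(-(x^2))) - 2) - 9 = -3] add 9: x sits inside (… - 9) ⇒ sub: (-2*(-(x^2))) - 2 = 6.
Step 2. [(-2*(-(x^2))) - 2 = 6] -2 | LHS and -2 | 6: pull -2 out ⇒ factor: (-(x^2)) + 1 = -3.
Step 3. [(-(x^2)) + 1 = -3] 1 comes off first (subtract 1). So sub: -(x^2) = -4.
Step 4. [-(x^2) = -4] LHS negated; negate both sides. So neg: x^2 = 4.
Step 5. [x^2 = 4] √ both sides: 4 ≥ 0 gives two branches. So sqrt: x = 2 or -2.

Answer: x ∈ {-2, 2}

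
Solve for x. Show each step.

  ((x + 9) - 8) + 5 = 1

Step 1. [((x + 9) - 8) + 5 = 1] peel the +5: subtract 5 from each side. So sub: (x + 9) - 8 = -4.
Step 2. [(x + 9) - 8 = -4] -8 is outermost — add 8 both sides ⇒ sub: x + 9 = 4.
Step 3. [x + 9 = 4] subtract 9: x sits inside (… + 9), so sub: x = -5.

Answer: x ∈ {-5}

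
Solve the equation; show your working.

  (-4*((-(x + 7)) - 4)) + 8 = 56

Step 1. [(-4*((-(x + 7)) - 4)) + 8 = 56] -4 divides every term; factor it out, so factor: ((-(x + 7)) - 4) - 2 = -14.
Step 2. [((-(x + 7)) - 4) - 2 = -14] add 2: x sits inside (… - 2). So sub: (-(x + 7)) - 4 = -12.
Step 3. [(-(x + 7)) - 4 = -12] 4 comes off first (add 4) ⇒ sub: -(x + 7) = -8.
Step 4. [-(x + 7) = -8] LHS negated; negate both sides, so neg: x + 7 = 8.
Step 5. [x + 7 = 8] +7 is outermost — subtract 7 both sides, so sub: x = 1.

Answer: x ∈ {1}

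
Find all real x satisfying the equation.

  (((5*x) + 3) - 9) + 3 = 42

Step 1. [(((5*x) + 3) - 9) + 3 = 42] 3 comes off first (subtract 3), so sub: ((5*x) + 3) - 9 = 39.
Step 2. [((5*x) + 3) - 9 = 39] -9 is outermost — add 9 both sides, so sub: (5*x) + 3 = 48.
Step 3. [(5*x) + 3 = 48] the outer +3 inverts by subtracting 3, so sub: 5*x = 45.
Step 4. [5*x = 45] 5·(inner) — divide through by 5, so div: x = 9.

Answer: x ∈ {9}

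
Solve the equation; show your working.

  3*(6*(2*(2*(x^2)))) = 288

Step 1. [3*(6*(2*(2*(x^2)))) = 288] 3·(inner) — divide through by 3. So div: 6*(2*(2*(x^2))) = 96.
Step 2. [6*(2*(2*(x^2))) = 96] 6 out front; divide by 6 ⇒ div: 2*(2*(x^2)) = 16.
Step 3. [2*(2*(x^2)) = 16] divide by the outer 2, so div: 2*(x^2) = 8.
Step 4. [2*(x^2) = 8] LHS = 2·(…); ÷2 both sides, so div: x^2 = 4.
Step 5. [x^2 = 4] √ both sides: 4 ≥ 0 gives two branches ⇒ sqrt: x = 2 or -2.

Answer: x ∈ {-2, 2}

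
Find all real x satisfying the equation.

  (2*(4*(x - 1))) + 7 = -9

Step 1. [(2*(4*(x - 1))) + 7 = -9] peel the +7: subtract 7 from each side ⇒ sub: 2*(4*(x - 1)) = -16.
Step 2. [2*(4*(x - 1)) = -16] 2·(inner) — divide through by 2 ⇒ div: 4*(x - 1) = -8.
Step 3. [4*(x - 1) = -8] 4 out front; divide by 4. So div: x - 1 = -2.
Step 4. [x - 1 = -2] peel the -1: add 1 from each side, so sub: x = -1.

Answer: x ∈ {-1}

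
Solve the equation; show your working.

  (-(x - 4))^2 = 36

Step 1. [(-(x - 4))^2 = 36] 36 ≥ 0, LHS is (·)² — take ±√ ⇒ sqrt: -(x - 4) = 6 or -6.
Step 2. [-(x - 4) = 6 or -6] leading − — multiply by −1. So neg: x - 4 = -6 or 6.
Step 3. [x - 4 = -6 or 6] add 4: x sits inside (… - 4). So sub: x = -2 or 10.

Answer: x ∈ {-2, 10}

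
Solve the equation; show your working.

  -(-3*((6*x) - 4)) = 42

Step 1. [-(-3*((6*x) - 4)) = 42] flip signs both sides. So neg: -3*((6*x) - 4) = -42.
Step 2. [-3*((6*x) - 4) = -42] -3 out front; divide by -3. So div: (6*x) - 4 = 14.
Step 3. [(6*x) - 4 = 14] -4 is outermost — add 4 both sides. So sub: 6*x = 18.
Step 4. [6*x = 18] 6 out front; divide by 6 ⇒ div: x = 3.

Answer: x ∈ {3}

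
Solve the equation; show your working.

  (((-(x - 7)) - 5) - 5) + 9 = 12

Step 1. [(((-(x - 7)) - 5) - 5) + 9 = 12] subtract 9: x sits inside (… + 9) ⇒ sub: ((-(x - 7)) - 5) - 5 = 3.
Step 2. [((-(x - 7)) - 5) - 5 = 3] 5 comes off first (add 5), so sub: (-(x - 7)) - 5 = 8.
Step 3. [(-(x - 7)) - 5 = 8] 5 comes off first (add 5). So sub: -(x - 7) = 13.
Step 4. [-(x - 7) = 13] flip signs both sides ⇒ neg: x - 7 = -13.
Step 5. [x - 7 = -13] the outer -7 inverts by adding 7. So sub: x = -6.

Answer: x ∈ {-6}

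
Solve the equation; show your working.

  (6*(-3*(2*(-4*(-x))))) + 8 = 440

Step 1. [(6*(-3*(2*(-4*(-x))))) + 8 = 440] the outer +8 inverts by subtracting 8, so sub: 6*(-3*(2*(-4*(-x)))) = 432.
Step 2. [6*(-3*(2*(-4*(-x)))) = 432] LHS = 6·(…); ÷6 both sides. So div: -3*(2*(-4*(-x))) = 72.
Step 3. [-3*(2*(-4*(-x))) = 72] divide by the outer -3 ⇒ div: 2*(-4*(-x)) = -24.
Step 4. [2*(-4*(-x)) = -24] 2·(inner) — divide through by 2 ⇒ div: -4*(-x) = -12.
Step 5. [-4*(-x) = -12] LHS = -4·(…); ÷-4 both sides ⇒ div: -x = 3.
Step 6. [-x = 3] flip signs both sides, so neg: x = -3.

Answer: x ∈ {-3}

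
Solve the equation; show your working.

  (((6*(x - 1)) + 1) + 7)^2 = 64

Step 1. [(((6*(x - 1)) + 1) + 7)^2 = 64] √ both sides: 64 ≥ 0 gives two branches ⇒ sqrt: ((6*(x - 1)) + 1) + 7 = 8 or -8.
Step 2. [((6*(x - 1)) + 1) + 7 = 8 or -8] +7 is outermost — subtract 7 both sides. So sub: (6*(x - 1)) + 1 = 1 or -15.
Step 3. [(6*(x - 1)) + 1 = 1 or -15] peel the +1: subtract 1 from each side. So sub: 6*(x - 1) = 0 or -16.
Step 4. [6*(x - 1) = 0 or -16] 6·(inner) — divide through by 6, so div: x - 1 = 0 or -8/3.
Step 5. [x - 1 = 0 or -8/3] -1 is outermost — add 1 both sides, so sub: x = 1 or -5/3.

Answer: x ∈ {-5/3, 1}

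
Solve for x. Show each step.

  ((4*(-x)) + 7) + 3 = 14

Step 1. [((4*(-x)) + 7) + 3 = 14] peel the +3: subtract 3 from each side, so sub: (4*(-x)) + 7 = 11.
Step 2. [(4*(-x)) + 7 = 11] the outer +7 inverts by subtracting 7, so sub: 4*(-x) = 4.
Step 3. [4*(-x) = 4] 4·(inner) — divide through by 4, so div: -x = 1.
Step 4. [-x = 1] flip signs both sides ⇒ neg: x = -1.

Answer: x ∈ {-1}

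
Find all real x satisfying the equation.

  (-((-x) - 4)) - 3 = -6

Step 1. [(-((-x) - 4)) - 3 = -6] 3 comes off first (add 3) ⇒ sub: -((-x) - 4) = -3.
Step 2. [-((-x) - 4) = -3] LHS negated; negate both sides, so neg: (-x) - 4 = 3.
Step 3. [(-x) - 4 = 3] the outer -4 inverts by adding 4, so sub: -x = 7.
Step 4. [-x = 7] leading − — multiply by −1 ⇒ neg: x = -7.

Answer: x ∈ {-7}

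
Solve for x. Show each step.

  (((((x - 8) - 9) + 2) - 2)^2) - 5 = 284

Step 1. [(((((x - 8) - 9) + 2) - 2)^2) - 5 = 284] the outer -5 inverts by adding 5 ⇒ sub: ((((x - 8) - 9) + 2) - 2)^2 = 289.
Step 2. [((((x - 8) - 9) + 2) - 2)^2 = 289] LHS squared, RHS 289 ≥ 0: apply √ (±), so sqrt: (((x - 8) - 9) + 2) - 2 = 17 or -17.
Step 3. [(((x - 8) - 9) + 2) - 2 = 17 or -17] the outer -2 inverts by adding 2. So sub: ((x - 8) - 9) + 2 = 19 or -15.
Step 4. [((x - 8) - 9) + 2 = 19 or -15] +2 is outermost — subtract 2 both sides. So sub: (x - 8) - 9 = 17 or -17.
Step 5. [(x - 8) - 9 = 17 or -17] add 9: x sits inside (… - 9) ⇒ sub: x - 8 = 26 or -8.
Step 6. [x - 8 = 26 or -8] -8 is outermost — add 8 both sides ⇒ sub: x = 34 or 0.

Answer: x ∈ {0, 34}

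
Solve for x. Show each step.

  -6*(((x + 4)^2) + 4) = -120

Step 1. [-6*(((x + 4)^2) + 4) = -120] leading coefficient -6: divide by -6 ⇒ div: ((x + 4)^2) + 4 = 20.
Step 2. [((x + 4)^2) + 4 = 20] subtract 4: x sits inside (… + 4). So sub: (x + 4)^2 = 16.
Step 3. [(x + 4)^2 = 16] 16 ≥ 0, LHS is (·)² — take ±√. So sqrt: x + 4 = 4 or -4.
Step 4. [x + 4 = 4 or -4] subtract 4: x sits inside (… + 4) ⇒ sub: x = 0 or -8.

Answer: x ∈ {-8, 0}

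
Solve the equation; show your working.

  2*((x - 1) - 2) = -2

Step 1. [2*((x - 1) - 2) = -2] 2 out front; divide by 2 ⇒ div: (x - 1) - 2 = -1.
Step 2. [(x - 1) - 2 = -1] -2 is outermost — add 2 both sides, so sub: x - 1 = 1.
Step 3. [x - 1 = 1] 1 comes off first (add 1), so sub: x = 2.

Answer: x ∈ {2}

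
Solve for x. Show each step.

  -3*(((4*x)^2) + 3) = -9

Step 1. [-3*(((4*x)^2) + 3) = -9] -3 out front; divide by -3 ⇒ div: ((4*x)^2) + 3 = 3.
Step 2. [((4*x)^2) + 3 = 3] the outer +3 inverts by subtracting 3 ⇒ sub: (4*x)^2 = 0.
Step 3. [(4*x)^2 = 0] LHS squared, RHS 0 ≥ 0: apply √ (±). So sqrt: 4*x = 0.
Step 4. [4*x = 0] 4 out front; divide by 4, so div: x = 0.

Answer: x ∈ {0}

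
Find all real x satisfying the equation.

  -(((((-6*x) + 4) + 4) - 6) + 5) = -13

Step 1. [-(((((-6*x) + 4) + 4) - 6) + 5) = -13] leading − — multiply by −1, so neg: ((((-6*x) + 4) + 4) - 6) + 5 = 13.
Step 2. [((((-6*x) + 4) + 4) - 6) + 5 = 13] the outer +5 inverts by subtracting 5. So sub: (((-6*x) + 4) + 4) - 6 = 8.
Step 3. [(((-6*x) + 4) + 4) - 6 = 8] -6 is outermost — add 6 both sides ⇒ sub: ((-6*x) + 4) + 4 = 14.
Step 4. [((-6*x) + 4) + 4 = 14] subtract 4: x sits inside (… + 4), so sub: (-6*x) + 4 = 10.
Step 5. [(-6*x) + 4 = 10] subtract 4: x sits inside (… + 4). So sub: -6*x = 6.
Step 6. [-6*x = 6] leading coefficient -6: divide by -6, so div: x = -1.

Answer: x ∈ {-1}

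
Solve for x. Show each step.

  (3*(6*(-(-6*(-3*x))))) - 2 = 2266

Step 1. [(3*(6*(-(-6*(-3*x))))) - 2 = 2266] add 2: x sits inside (… - 2) ⇒ sub: 3*(6*(-(-6*(-3*x)))) = 2268.
Step 2. [3*(6*(-(-6*(-3*x)))) = 2268] divide by the outer 3, so div: 6*(-(-6*(-3*x))) = 756.
Step 3. [6*(-(-6*(-3*x))) = 756] 6·(inner) — divide through by 6, so div: -(-6*(-3*x)) = 126.
Step 4. [-(-6*(-3*x)) = 126] leading − — multiply by −1. So neg: -6*(-3*x) = -126.
Step 5. [-6*(-3*x) = -126] divide by the outer -6. So div: -3*x = 21.
Step 6. [-3*x = 21] LHS = -3·(…); ÷-3 both sides ⇒ div: x = -7.

Answer: x ∈ {-7}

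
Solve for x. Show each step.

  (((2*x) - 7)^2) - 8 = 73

Step 1. [(((2*x) - 7)^2) - 8 = 73] add 8: x sits inside (… - 8). So sub: ((2*x) - 7)^2 = 81.
Step 2. [((2*x) - 7)^2 = 81] 81 ≥ 0, LHS is (·)² — take ±√ ⇒ sqrt: (2*x) - 7 = 9 or -9.
Step 3. [(2*x) - 7 = 9 or -9] peel the -7: add 7 from each side. So sub: 2*x = 16 or -2.
Step 4. [2*x = 16 or -2] leading coefficient 2: divide by 2. So div: x = 8 or -1.

Answer: x ∈ {-1, 8}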